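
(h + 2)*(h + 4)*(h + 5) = h^3 + 11*h^2 + 38*h + 40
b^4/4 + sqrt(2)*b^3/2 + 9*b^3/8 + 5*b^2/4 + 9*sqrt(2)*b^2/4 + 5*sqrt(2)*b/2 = b*(b/2 + 1)*(b/2 + sqrt(2))*(b + 5/2)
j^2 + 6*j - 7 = (j - 1)*(j + 7)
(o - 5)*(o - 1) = o^2 - 6*o + 5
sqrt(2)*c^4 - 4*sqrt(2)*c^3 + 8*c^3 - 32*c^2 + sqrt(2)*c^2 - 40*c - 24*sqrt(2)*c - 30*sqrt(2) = (c - 5)*(c + sqrt(2))*(c + 3*sqrt(2))*(sqrt(2)*c + sqrt(2))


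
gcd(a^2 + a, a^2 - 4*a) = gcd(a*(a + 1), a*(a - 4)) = a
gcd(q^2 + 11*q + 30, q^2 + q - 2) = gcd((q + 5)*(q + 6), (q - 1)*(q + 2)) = 1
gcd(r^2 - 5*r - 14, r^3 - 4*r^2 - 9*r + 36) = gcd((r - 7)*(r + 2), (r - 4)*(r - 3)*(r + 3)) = 1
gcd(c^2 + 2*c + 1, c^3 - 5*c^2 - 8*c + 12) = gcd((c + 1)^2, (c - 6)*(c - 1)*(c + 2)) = 1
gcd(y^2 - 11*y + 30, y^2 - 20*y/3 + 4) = y - 6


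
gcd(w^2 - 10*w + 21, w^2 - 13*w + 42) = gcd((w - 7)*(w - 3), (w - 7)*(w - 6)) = w - 7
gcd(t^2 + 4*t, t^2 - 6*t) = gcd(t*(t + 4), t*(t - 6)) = t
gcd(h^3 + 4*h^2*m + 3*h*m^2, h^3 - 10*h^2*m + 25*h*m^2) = h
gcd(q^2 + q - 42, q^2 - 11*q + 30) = q - 6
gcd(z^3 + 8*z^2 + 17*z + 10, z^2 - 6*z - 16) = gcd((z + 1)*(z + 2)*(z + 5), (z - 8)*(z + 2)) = z + 2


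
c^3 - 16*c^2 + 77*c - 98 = (c - 7)^2*(c - 2)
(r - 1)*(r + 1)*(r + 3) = r^3 + 3*r^2 - r - 3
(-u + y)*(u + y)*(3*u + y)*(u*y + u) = -3*u^4*y - 3*u^4 - u^3*y^2 - u^3*y + 3*u^2*y^3 + 3*u^2*y^2 + u*y^4 + u*y^3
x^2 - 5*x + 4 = (x - 4)*(x - 1)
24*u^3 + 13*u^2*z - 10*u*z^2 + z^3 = (-8*u + z)*(-3*u + z)*(u + z)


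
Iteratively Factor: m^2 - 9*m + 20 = (m - 5)*(m - 4)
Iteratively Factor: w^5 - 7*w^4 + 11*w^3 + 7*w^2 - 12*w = (w + 1)*(w^4 - 8*w^3 + 19*w^2 - 12*w) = (w - 1)*(w + 1)*(w^3 - 7*w^2 + 12*w) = (w - 3)*(w - 1)*(w + 1)*(w^2 - 4*w) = w*(w - 3)*(w - 1)*(w + 1)*(w - 4)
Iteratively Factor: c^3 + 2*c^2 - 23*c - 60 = (c - 5)*(c^2 + 7*c + 12) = (c - 5)*(c + 4)*(c + 3)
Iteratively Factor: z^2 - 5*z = (z)*(z - 5)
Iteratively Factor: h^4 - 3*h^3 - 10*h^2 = (h)*(h^3 - 3*h^2 - 10*h) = h*(h - 5)*(h^2 + 2*h) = h*(h - 5)*(h + 2)*(h)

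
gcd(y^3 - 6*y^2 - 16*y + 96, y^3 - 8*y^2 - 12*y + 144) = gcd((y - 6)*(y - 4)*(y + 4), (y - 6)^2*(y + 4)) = y^2 - 2*y - 24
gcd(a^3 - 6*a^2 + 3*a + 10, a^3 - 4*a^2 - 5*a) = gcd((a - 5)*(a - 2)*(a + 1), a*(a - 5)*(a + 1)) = a^2 - 4*a - 5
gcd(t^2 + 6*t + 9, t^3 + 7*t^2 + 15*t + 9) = t^2 + 6*t + 9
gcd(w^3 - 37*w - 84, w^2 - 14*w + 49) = w - 7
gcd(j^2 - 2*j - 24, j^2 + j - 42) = j - 6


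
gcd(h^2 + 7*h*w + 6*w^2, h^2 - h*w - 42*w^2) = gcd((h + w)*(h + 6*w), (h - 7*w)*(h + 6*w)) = h + 6*w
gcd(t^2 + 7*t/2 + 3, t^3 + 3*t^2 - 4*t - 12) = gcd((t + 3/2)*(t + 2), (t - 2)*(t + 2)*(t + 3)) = t + 2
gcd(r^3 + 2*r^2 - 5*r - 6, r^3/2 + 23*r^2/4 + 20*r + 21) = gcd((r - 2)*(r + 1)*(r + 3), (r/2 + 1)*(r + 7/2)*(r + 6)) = 1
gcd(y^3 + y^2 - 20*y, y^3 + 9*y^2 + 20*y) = y^2 + 5*y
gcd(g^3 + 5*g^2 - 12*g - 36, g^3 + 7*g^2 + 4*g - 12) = g^2 + 8*g + 12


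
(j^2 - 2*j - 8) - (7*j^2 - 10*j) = -6*j^2 + 8*j - 8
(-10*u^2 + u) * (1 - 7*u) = 70*u^3 - 17*u^2 + u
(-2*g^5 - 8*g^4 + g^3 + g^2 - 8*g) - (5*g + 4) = -2*g^5 - 8*g^4 + g^3 + g^2 - 13*g - 4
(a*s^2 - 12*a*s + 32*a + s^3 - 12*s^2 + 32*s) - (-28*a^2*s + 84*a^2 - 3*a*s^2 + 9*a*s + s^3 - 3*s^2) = 28*a^2*s - 84*a^2 + 4*a*s^2 - 21*a*s + 32*a - 9*s^2 + 32*s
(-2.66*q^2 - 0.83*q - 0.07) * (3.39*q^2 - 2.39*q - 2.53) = -9.0174*q^4 + 3.5437*q^3 + 8.4762*q^2 + 2.2672*q + 0.1771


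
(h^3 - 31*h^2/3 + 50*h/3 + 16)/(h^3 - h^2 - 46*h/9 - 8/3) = 3*(h - 8)/(3*h + 4)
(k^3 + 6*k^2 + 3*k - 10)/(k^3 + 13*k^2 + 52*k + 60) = (k - 1)/(k + 6)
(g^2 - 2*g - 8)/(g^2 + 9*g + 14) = (g - 4)/(g + 7)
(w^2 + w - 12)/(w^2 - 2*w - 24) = (w - 3)/(w - 6)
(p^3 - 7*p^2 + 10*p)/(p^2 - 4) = p*(p - 5)/(p + 2)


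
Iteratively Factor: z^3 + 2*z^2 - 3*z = (z)*(z^2 + 2*z - 3) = z*(z + 3)*(z - 1)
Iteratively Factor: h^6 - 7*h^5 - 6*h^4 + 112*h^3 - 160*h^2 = (h)*(h^5 - 7*h^4 - 6*h^3 + 112*h^2 - 160*h) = h*(h - 5)*(h^4 - 2*h^3 - 16*h^2 + 32*h) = h^2*(h - 5)*(h^3 - 2*h^2 - 16*h + 32) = h^2*(h - 5)*(h + 4)*(h^2 - 6*h + 8) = h^2*(h - 5)*(h - 2)*(h + 4)*(h - 4)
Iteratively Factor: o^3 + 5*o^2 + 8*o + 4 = (o + 2)*(o^2 + 3*o + 2) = (o + 1)*(o + 2)*(o + 2)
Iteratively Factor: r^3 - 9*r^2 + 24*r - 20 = (r - 2)*(r^2 - 7*r + 10) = (r - 5)*(r - 2)*(r - 2)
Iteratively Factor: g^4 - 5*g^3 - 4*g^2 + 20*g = (g - 5)*(g^3 - 4*g) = (g - 5)*(g - 2)*(g^2 + 2*g) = g*(g - 5)*(g - 2)*(g + 2)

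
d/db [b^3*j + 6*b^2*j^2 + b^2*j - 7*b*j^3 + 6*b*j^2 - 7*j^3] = j*(3*b^2 + 12*b*j + 2*b - 7*j^2 + 6*j)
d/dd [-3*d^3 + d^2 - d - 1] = -9*d^2 + 2*d - 1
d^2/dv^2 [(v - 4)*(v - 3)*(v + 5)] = 6*v - 4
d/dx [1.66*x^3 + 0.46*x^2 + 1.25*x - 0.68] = 4.98*x^2 + 0.92*x + 1.25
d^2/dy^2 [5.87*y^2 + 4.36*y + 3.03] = 11.7400000000000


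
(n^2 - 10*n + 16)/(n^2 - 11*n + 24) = (n - 2)/(n - 3)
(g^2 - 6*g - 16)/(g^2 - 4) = (g - 8)/(g - 2)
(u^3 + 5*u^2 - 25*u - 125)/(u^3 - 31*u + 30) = (u^2 + 10*u + 25)/(u^2 + 5*u - 6)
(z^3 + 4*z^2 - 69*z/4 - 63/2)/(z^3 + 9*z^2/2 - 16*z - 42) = (z + 3/2)/(z + 2)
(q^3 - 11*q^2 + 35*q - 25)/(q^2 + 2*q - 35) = (q^2 - 6*q + 5)/(q + 7)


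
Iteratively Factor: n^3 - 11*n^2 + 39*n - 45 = (n - 3)*(n^2 - 8*n + 15) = (n - 3)^2*(n - 5)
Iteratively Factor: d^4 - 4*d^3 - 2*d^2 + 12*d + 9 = (d - 3)*(d^3 - d^2 - 5*d - 3) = (d - 3)*(d + 1)*(d^2 - 2*d - 3) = (d - 3)^2*(d + 1)*(d + 1)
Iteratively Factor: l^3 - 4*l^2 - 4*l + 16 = (l - 2)*(l^2 - 2*l - 8) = (l - 4)*(l - 2)*(l + 2)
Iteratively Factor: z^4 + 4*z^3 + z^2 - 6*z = (z - 1)*(z^3 + 5*z^2 + 6*z) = (z - 1)*(z + 3)*(z^2 + 2*z) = z*(z - 1)*(z + 3)*(z + 2)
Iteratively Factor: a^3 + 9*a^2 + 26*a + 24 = (a + 4)*(a^2 + 5*a + 6) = (a + 3)*(a + 4)*(a + 2)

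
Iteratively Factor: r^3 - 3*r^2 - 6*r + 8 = (r - 4)*(r^2 + r - 2) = (r - 4)*(r + 2)*(r - 1)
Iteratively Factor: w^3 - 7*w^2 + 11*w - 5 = (w - 1)*(w^2 - 6*w + 5) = (w - 5)*(w - 1)*(w - 1)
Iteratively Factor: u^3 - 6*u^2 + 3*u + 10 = (u + 1)*(u^2 - 7*u + 10) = (u - 2)*(u + 1)*(u - 5)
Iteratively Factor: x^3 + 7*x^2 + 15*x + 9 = (x + 1)*(x^2 + 6*x + 9) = (x + 1)*(x + 3)*(x + 3)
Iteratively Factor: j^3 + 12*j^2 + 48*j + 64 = (j + 4)*(j^2 + 8*j + 16) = (j + 4)^2*(j + 4)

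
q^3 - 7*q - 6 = (q - 3)*(q + 1)*(q + 2)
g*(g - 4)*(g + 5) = g^3 + g^2 - 20*g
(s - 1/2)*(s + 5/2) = s^2 + 2*s - 5/4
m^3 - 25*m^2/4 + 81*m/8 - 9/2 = (m - 4)*(m - 3/2)*(m - 3/4)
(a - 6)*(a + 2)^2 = a^3 - 2*a^2 - 20*a - 24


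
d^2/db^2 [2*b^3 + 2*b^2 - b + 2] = 12*b + 4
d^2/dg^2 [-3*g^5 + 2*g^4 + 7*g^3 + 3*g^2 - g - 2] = -60*g^3 + 24*g^2 + 42*g + 6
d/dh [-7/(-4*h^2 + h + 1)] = 7*(1 - 8*h)/(-4*h^2 + h + 1)^2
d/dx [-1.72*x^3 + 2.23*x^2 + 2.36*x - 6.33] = -5.16*x^2 + 4.46*x + 2.36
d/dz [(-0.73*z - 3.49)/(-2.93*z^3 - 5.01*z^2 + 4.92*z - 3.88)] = (-4.2778*z^3 - 34.3344*z^2 - 34.9698*z + 20.0032)/(8.5849*z^6 + 29.3586*z^5 - 3.7311*z^4 - 26.5616*z^3 + 63.084*z^2 - 38.1792*z + 15.0544)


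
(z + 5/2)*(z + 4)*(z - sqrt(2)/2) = z^3 - sqrt(2)*z^2/2 + 13*z^2/2 - 13*sqrt(2)*z/4 + 10*z - 5*sqrt(2)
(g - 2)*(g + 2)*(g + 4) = g^3 + 4*g^2 - 4*g - 16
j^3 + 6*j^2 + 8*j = j*(j + 2)*(j + 4)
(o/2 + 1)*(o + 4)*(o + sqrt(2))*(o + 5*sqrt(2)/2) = o^4/2 + 7*sqrt(2)*o^3/4 + 3*o^3 + 13*o^2/2 + 21*sqrt(2)*o^2/2 + 15*o + 14*sqrt(2)*o + 20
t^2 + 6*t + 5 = (t + 1)*(t + 5)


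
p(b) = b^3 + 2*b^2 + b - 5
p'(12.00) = 481.00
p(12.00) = 2023.00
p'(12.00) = 481.00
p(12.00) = 2023.00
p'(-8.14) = 167.22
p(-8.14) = -419.97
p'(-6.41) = 98.62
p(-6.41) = -192.61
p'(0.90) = 7.03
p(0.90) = -1.75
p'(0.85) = 6.57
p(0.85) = -2.09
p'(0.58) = 4.33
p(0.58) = -3.55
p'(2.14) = 23.30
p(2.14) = 16.10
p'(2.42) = 28.25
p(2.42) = 23.31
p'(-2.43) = 8.99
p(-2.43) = -9.97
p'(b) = 3*b^2 + 4*b + 1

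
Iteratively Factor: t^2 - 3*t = (t)*(t - 3)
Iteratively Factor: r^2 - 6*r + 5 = (r - 5)*(r - 1)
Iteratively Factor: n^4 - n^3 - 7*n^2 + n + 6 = (n + 2)*(n^3 - 3*n^2 - n + 3) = (n - 3)*(n + 2)*(n^2 - 1) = (n - 3)*(n + 1)*(n + 2)*(n - 1)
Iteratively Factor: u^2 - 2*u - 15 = (u - 5)*(u + 3)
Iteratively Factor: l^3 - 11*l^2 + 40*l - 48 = (l - 4)*(l^2 - 7*l + 12) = (l - 4)^2*(l - 3)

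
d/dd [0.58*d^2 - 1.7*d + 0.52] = 1.16*d - 1.7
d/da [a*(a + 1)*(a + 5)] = 3*a^2 + 12*a + 5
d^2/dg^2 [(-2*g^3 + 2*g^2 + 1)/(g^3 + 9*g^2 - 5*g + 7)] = 20*(2*g^6 - 3*g^5 + 12*g^4 + 14*g^3 + 6*g^2 - 45*g + 6)/(g^9 + 27*g^8 + 228*g^7 + 480*g^6 - 762*g^5 + 2166*g^4 - 1868*g^3 + 1848*g^2 - 735*g + 343)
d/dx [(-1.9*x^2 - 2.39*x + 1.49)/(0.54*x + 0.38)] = (-1.026*x^2 - 1.444*x - 1.7128)/(0.2916*x^2 + 0.4104*x + 0.1444)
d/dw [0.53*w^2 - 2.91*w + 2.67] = 1.06*w - 2.91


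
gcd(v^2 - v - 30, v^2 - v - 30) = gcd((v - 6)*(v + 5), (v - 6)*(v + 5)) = v^2 - v - 30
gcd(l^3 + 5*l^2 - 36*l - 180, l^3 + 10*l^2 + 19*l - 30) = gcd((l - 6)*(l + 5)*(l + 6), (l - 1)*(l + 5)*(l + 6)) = l^2 + 11*l + 30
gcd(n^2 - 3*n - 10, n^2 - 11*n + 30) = n - 5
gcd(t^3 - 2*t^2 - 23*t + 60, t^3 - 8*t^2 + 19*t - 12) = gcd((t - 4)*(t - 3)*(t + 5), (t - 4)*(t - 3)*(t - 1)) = t^2 - 7*t + 12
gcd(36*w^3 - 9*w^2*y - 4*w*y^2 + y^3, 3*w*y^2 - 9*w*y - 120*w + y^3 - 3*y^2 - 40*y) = 3*w + y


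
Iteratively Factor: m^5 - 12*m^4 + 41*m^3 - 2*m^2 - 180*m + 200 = (m - 5)*(m^4 - 7*m^3 + 6*m^2 + 28*m - 40) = (m - 5)*(m + 2)*(m^3 - 9*m^2 + 24*m - 20) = (m - 5)^2*(m + 2)*(m^2 - 4*m + 4) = (m - 5)^2*(m - 2)*(m + 2)*(m - 2)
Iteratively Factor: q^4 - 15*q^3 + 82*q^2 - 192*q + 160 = (q - 4)*(q^3 - 11*q^2 + 38*q - 40) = (q - 4)^2*(q^2 - 7*q + 10) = (q - 4)^2*(q - 2)*(q - 5)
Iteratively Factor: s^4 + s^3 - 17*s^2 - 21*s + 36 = (s - 4)*(s^3 + 5*s^2 + 3*s - 9) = (s - 4)*(s - 1)*(s^2 + 6*s + 9) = (s - 4)*(s - 1)*(s + 3)*(s + 3)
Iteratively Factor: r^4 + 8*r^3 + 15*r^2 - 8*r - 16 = (r - 1)*(r^3 + 9*r^2 + 24*r + 16) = (r - 1)*(r + 4)*(r^2 + 5*r + 4) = (r - 1)*(r + 4)^2*(r + 1)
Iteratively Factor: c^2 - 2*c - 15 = (c + 3)*(c - 5)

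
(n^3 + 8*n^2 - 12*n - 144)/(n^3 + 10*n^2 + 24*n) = (n^2 + 2*n - 24)/(n*(n + 4))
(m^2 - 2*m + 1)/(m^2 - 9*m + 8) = (m - 1)/(m - 8)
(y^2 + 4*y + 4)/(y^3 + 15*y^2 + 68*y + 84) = (y + 2)/(y^2 + 13*y + 42)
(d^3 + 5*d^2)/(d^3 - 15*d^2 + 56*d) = d*(d + 5)/(d^2 - 15*d + 56)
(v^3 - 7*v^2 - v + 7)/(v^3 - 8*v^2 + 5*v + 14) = (v - 1)/(v - 2)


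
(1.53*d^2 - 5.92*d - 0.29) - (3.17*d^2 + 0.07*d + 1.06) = -1.64*d^2 - 5.99*d - 1.35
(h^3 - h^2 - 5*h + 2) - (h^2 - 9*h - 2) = h^3 - 2*h^2 + 4*h + 4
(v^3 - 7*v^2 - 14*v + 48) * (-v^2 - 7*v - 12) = -v^5 + 51*v^3 + 134*v^2 - 168*v - 576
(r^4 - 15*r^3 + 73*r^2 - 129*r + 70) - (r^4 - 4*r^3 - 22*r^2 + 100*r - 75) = -11*r^3 + 95*r^2 - 229*r + 145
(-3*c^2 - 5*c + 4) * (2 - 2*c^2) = 6*c^4 + 10*c^3 - 14*c^2 - 10*c + 8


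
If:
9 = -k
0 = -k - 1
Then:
No Solution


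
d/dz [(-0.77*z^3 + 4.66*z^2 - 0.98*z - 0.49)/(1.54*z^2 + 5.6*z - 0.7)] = (-1.1858*z^4 - 8.624*z^3 + 29.2222*z^2 - 5.0148*z + 3.43)/(2.3716*z^4 + 17.248*z^3 + 29.204*z^2 - 7.84*z + 0.49)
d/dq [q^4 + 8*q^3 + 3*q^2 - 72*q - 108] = 4*q^3 + 24*q^2 + 6*q - 72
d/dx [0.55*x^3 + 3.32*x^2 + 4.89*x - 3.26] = 1.65*x^2 + 6.64*x + 4.89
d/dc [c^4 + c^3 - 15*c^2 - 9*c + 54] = 4*c^3 + 3*c^2 - 30*c - 9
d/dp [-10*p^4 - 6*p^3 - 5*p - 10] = -40*p^3 - 18*p^2 - 5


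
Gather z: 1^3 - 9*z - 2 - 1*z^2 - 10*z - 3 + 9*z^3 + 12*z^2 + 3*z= 9*z^3 + 11*z^2 - 16*z - 4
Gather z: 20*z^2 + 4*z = 20*z^2 + 4*z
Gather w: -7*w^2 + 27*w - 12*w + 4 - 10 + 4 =-7*w^2 + 15*w - 2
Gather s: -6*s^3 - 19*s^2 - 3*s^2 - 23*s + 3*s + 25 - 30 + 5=-6*s^3 - 22*s^2 - 20*s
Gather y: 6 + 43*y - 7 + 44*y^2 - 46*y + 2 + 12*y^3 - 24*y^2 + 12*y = 12*y^3 + 20*y^2 + 9*y + 1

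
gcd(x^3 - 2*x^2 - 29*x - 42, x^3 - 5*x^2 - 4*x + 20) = x + 2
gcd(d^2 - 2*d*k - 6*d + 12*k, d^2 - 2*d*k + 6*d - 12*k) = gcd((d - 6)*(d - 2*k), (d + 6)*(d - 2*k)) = d - 2*k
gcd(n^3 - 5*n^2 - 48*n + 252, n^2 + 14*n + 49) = n + 7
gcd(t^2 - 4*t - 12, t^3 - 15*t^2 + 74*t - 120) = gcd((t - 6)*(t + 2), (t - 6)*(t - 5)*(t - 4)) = t - 6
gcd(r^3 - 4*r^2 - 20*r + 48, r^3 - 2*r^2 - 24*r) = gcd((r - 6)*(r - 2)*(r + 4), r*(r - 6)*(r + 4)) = r^2 - 2*r - 24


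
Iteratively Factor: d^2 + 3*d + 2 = (d + 1)*(d + 2)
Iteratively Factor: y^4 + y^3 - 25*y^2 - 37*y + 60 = (y + 3)*(y^3 - 2*y^2 - 19*y + 20) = (y + 3)*(y + 4)*(y^2 - 6*y + 5) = (y - 1)*(y + 3)*(y + 4)*(y - 5)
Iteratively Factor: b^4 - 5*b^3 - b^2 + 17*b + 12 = (b - 3)*(b^3 - 2*b^2 - 7*b - 4) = (b - 3)*(b + 1)*(b^2 - 3*b - 4) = (b - 4)*(b - 3)*(b + 1)*(b + 1)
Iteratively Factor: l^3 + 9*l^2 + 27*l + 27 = (l + 3)*(l^2 + 6*l + 9) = (l + 3)^2*(l + 3)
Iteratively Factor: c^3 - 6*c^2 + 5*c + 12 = (c - 4)*(c^2 - 2*c - 3) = (c - 4)*(c - 3)*(c + 1)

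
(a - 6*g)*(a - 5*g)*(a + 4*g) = a^3 - 7*a^2*g - 14*a*g^2 + 120*g^3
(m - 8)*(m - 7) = m^2 - 15*m + 56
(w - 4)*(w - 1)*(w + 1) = w^3 - 4*w^2 - w + 4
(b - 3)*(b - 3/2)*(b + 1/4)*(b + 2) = b^4 - 9*b^3/4 - 41*b^2/8 + 63*b/8 + 9/4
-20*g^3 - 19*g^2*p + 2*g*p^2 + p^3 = (-4*g + p)*(g + p)*(5*g + p)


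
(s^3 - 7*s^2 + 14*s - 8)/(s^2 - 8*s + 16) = (s^2 - 3*s + 2)/(s - 4)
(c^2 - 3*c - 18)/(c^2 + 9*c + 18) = (c - 6)/(c + 6)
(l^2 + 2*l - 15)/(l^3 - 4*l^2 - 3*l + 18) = (l + 5)/(l^2 - l - 6)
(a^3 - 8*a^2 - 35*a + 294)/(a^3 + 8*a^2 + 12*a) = (a^2 - 14*a + 49)/(a*(a + 2))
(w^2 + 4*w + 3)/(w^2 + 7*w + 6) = (w + 3)/(w + 6)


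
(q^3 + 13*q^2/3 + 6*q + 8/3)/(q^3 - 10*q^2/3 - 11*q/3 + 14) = (3*q^2 + 7*q + 4)/(3*q^2 - 16*q + 21)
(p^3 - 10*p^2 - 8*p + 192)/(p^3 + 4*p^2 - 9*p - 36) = (p^2 - 14*p + 48)/(p^2 - 9)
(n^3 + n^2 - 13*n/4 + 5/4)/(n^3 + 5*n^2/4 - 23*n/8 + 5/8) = 2*(2*n - 1)/(4*n - 1)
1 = 1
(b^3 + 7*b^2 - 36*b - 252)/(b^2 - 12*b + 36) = (b^2 + 13*b + 42)/(b - 6)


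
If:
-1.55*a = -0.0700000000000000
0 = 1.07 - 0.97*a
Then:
No Solution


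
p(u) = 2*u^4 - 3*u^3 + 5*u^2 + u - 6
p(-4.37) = 1064.86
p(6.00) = 2124.00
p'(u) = 8*u^3 - 9*u^2 + 10*u + 1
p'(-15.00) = -29174.00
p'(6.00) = 1465.00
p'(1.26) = 15.31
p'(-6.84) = -3048.58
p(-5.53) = 2519.09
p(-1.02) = 3.53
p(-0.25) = -5.88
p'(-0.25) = -2.19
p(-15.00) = 112479.00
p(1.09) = -0.03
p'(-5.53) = -1682.43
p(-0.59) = -3.99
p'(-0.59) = -9.68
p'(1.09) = 11.57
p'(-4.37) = -882.20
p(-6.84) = 5558.91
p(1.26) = 2.24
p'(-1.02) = -27.05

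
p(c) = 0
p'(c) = 0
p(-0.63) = 0.00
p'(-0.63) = 0.00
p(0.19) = 0.00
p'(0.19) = 0.00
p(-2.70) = 0.00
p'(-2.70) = 0.00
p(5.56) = 0.00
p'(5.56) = 0.00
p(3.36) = 0.00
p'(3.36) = 0.00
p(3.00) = 0.00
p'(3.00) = 0.00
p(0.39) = 0.00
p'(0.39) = 0.00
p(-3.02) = 0.00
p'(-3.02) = 0.00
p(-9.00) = 0.00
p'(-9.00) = 0.00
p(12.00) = 0.00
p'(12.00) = 0.00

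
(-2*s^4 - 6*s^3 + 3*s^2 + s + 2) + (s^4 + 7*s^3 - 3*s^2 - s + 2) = -s^4 + s^3 + 4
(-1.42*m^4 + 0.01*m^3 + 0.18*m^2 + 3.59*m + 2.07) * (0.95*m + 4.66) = -1.349*m^5 - 6.6077*m^4 + 0.2176*m^3 + 4.2493*m^2 + 18.6959*m + 9.6462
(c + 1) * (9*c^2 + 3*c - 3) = 9*c^3 + 12*c^2 - 3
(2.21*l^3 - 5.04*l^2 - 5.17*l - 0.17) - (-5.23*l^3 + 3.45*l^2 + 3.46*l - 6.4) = 7.44*l^3 - 8.49*l^2 - 8.63*l + 6.23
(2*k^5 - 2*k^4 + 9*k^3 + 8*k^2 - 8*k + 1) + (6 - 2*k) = 2*k^5 - 2*k^4 + 9*k^3 + 8*k^2 - 10*k + 7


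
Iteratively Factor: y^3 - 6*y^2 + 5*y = (y - 5)*(y^2 - y) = (y - 5)*(y - 1)*(y)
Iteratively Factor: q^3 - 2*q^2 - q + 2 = (q + 1)*(q^2 - 3*q + 2) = (q - 1)*(q + 1)*(q - 2)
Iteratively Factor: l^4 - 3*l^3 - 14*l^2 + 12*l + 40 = (l + 2)*(l^3 - 5*l^2 - 4*l + 20) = (l - 5)*(l + 2)*(l^2 - 4) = (l - 5)*(l - 2)*(l + 2)*(l + 2)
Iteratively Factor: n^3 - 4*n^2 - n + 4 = (n - 4)*(n^2 - 1) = (n - 4)*(n - 1)*(n + 1)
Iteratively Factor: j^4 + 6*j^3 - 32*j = (j)*(j^3 + 6*j^2 - 32) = j*(j + 4)*(j^2 + 2*j - 8) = j*(j + 4)^2*(j - 2)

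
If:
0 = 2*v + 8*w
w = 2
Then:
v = -8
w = 2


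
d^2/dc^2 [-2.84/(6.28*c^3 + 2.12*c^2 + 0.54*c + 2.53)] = ((107.0112*c + 12.0416)*(6.28*c^3 + 2.12*c^2 + 0.54*c + 2.53) - 2.84*(18.84*c^2 + 4.24*c + 0.54)*(37.68*c^2 + 8.48*c + 1.08))/(6.28*c^3 + 2.12*c^2 + 0.54*c + 2.53)^3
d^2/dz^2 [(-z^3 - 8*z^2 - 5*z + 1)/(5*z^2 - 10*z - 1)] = 6*(-210*z^3 - 25*z^2 - 76*z + 49)/(125*z^6 - 750*z^5 + 1425*z^4 - 700*z^3 - 285*z^2 - 30*z - 1)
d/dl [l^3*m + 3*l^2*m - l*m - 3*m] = m*(3*l^2 + 6*l - 1)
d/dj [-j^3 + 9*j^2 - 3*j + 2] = -3*j^2 + 18*j - 3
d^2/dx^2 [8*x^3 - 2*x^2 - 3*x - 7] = 48*x - 4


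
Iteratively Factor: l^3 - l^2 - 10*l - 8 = (l + 2)*(l^2 - 3*l - 4) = (l - 4)*(l + 2)*(l + 1)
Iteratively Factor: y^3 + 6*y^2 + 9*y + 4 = (y + 1)*(y^2 + 5*y + 4) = (y + 1)^2*(y + 4)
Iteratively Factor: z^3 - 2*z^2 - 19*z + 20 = (z - 1)*(z^2 - z - 20) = (z - 1)*(z + 4)*(z - 5)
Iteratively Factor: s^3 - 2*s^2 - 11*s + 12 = (s - 1)*(s^2 - s - 12) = (s - 1)*(s + 3)*(s - 4)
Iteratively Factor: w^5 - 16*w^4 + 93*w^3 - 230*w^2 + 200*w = (w - 5)*(w^4 - 11*w^3 + 38*w^2 - 40*w) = w*(w - 5)*(w^3 - 11*w^2 + 38*w - 40) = w*(w - 5)*(w - 2)*(w^2 - 9*w + 20) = w*(w - 5)*(w - 4)*(w - 2)*(w - 5)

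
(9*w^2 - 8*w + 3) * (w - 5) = 9*w^3 - 53*w^2 + 43*w - 15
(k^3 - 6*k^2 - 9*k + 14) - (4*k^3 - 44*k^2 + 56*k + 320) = -3*k^3 + 38*k^2 - 65*k - 306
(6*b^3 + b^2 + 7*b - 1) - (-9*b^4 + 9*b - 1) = 9*b^4 + 6*b^3 + b^2 - 2*b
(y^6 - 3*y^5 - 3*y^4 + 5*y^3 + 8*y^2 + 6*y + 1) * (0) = 0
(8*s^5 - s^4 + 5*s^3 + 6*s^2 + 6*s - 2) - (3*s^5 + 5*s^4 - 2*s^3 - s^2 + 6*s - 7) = 5*s^5 - 6*s^4 + 7*s^3 + 7*s^2 + 5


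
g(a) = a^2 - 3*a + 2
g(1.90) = -0.09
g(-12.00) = 182.00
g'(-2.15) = -7.30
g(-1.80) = 10.64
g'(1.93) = 0.86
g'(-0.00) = -3.00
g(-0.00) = 2.00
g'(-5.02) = -13.04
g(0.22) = 1.39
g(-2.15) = 13.07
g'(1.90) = 0.80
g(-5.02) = 42.26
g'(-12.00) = -27.00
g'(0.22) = -2.56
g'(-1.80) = -6.60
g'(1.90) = 0.80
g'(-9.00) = -21.00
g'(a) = 2*a - 3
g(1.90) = -0.09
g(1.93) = -0.07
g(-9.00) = 110.00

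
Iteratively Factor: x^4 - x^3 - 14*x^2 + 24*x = (x)*(x^3 - x^2 - 14*x + 24) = x*(x - 3)*(x^2 + 2*x - 8) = x*(x - 3)*(x - 2)*(x + 4)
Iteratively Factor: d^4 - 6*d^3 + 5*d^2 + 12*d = (d - 3)*(d^3 - 3*d^2 - 4*d) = (d - 3)*(d + 1)*(d^2 - 4*d) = (d - 4)*(d - 3)*(d + 1)*(d)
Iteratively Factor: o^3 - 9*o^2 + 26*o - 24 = (o - 3)*(o^2 - 6*o + 8) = (o - 3)*(o - 2)*(o - 4)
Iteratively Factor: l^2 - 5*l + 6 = (l - 2)*(l - 3)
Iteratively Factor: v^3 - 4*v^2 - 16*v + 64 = (v - 4)*(v^2 - 16) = (v - 4)*(v + 4)*(v - 4)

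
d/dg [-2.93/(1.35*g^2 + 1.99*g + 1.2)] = (7.911*g + 5.8307)/(1.35*g^2 + 1.99*g + 1.2)^2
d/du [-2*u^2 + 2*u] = 2 - 4*u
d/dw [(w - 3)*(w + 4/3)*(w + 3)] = 3*w^2 + 8*w/3 - 9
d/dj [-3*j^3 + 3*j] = 3 - 9*j^2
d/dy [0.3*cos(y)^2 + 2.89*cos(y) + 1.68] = -(0.6*cos(y) + 2.89)*sin(y)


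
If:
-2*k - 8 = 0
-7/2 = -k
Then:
No Solution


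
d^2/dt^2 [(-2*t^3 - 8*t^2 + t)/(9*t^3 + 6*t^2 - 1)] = 2*(-540*t^6 + 243*t^5 + 54*t^4 - 480*t^3 - 90*t^2 + 12*t - 8)/(729*t^9 + 1458*t^8 + 972*t^7 - 27*t^6 - 324*t^5 - 108*t^4 + 27*t^3 + 18*t^2 - 1)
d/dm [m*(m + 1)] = 2*m + 1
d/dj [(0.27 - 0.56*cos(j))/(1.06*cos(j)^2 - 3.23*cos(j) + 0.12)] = (-0.5936*cos(j)^2 + 0.5724*cos(j) - 0.8049)*sin(j)/(1.1236*cos(j)^4 - 6.8476*cos(j)^3 + 10.6873*cos(j)^2 - 0.7752*cos(j) + 0.0144)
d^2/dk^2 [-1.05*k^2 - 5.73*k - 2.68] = -2.10000000000000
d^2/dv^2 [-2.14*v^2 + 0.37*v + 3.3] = -4.28000000000000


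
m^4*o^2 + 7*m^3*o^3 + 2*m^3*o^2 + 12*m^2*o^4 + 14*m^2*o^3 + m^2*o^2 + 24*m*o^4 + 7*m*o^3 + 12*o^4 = (m + 3*o)*(m + 4*o)*(m*o + o)^2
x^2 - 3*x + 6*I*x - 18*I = (x - 3)*(x + 6*I)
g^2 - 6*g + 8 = (g - 4)*(g - 2)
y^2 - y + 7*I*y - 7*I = (y - 1)*(y + 7*I)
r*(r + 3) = r^2 + 3*r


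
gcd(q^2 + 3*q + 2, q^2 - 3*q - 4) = q + 1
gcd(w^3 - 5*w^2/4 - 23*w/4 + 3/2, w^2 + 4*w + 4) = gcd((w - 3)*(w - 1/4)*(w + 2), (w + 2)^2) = w + 2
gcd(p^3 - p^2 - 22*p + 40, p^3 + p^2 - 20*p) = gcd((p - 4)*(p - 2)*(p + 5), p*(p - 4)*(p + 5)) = p^2 + p - 20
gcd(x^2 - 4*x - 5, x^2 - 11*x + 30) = x - 5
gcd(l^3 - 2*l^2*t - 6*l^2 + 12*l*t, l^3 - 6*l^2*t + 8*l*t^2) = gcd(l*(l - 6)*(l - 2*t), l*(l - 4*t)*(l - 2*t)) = -l^2 + 2*l*t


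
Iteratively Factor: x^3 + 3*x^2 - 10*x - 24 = (x + 2)*(x^2 + x - 12) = (x - 3)*(x + 2)*(x + 4)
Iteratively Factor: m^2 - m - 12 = (m + 3)*(m - 4)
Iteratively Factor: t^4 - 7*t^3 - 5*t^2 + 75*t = (t + 3)*(t^3 - 10*t^2 + 25*t) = t*(t + 3)*(t^2 - 10*t + 25) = t*(t - 5)*(t + 3)*(t - 5)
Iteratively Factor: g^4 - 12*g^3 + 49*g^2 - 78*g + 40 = (g - 2)*(g^3 - 10*g^2 + 29*g - 20) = (g - 2)*(g - 1)*(g^2 - 9*g + 20) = (g - 4)*(g - 2)*(g - 1)*(g - 5)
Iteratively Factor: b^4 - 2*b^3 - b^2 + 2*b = (b + 1)*(b^3 - 3*b^2 + 2*b) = (b - 2)*(b + 1)*(b^2 - b) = b*(b - 2)*(b + 1)*(b - 1)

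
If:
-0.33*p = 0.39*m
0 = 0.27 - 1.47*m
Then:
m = 0.18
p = -0.22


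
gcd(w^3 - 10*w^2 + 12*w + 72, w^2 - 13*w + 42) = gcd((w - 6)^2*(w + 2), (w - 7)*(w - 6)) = w - 6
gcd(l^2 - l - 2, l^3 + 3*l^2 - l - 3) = l + 1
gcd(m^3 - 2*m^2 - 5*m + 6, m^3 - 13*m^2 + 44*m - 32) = m - 1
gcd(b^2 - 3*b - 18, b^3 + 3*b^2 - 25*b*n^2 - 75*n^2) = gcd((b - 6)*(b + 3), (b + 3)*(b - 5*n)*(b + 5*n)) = b + 3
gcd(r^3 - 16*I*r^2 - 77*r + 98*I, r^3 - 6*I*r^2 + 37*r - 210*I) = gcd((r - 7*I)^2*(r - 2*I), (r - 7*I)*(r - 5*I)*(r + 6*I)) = r - 7*I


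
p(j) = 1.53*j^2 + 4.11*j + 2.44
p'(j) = 3.06*j + 4.11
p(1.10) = 8.81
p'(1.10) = 7.48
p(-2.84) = 3.11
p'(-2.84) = -4.58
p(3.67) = 38.13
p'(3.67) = 15.34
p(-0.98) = -0.12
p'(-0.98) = 1.11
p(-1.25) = -0.31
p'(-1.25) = 0.28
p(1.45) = 11.62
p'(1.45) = 8.55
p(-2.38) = 1.32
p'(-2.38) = -3.17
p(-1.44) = -0.31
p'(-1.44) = -0.30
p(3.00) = 28.54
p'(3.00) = 13.29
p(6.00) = 82.18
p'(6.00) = 22.47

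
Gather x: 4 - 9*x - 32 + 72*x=63*x - 28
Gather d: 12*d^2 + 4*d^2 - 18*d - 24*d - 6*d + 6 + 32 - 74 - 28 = 16*d^2 - 48*d - 64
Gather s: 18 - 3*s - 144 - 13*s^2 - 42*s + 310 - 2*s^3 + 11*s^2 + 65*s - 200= -2*s^3 - 2*s^2 + 20*s - 16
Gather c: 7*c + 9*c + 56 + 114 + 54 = 16*c + 224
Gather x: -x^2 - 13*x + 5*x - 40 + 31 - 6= -x^2 - 8*x - 15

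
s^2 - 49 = (s - 7)*(s + 7)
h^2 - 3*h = h*(h - 3)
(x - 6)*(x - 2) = x^2 - 8*x + 12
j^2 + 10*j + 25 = (j + 5)^2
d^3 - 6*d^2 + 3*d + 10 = (d - 5)*(d - 2)*(d + 1)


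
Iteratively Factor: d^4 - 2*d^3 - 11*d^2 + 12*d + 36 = (d + 2)*(d^3 - 4*d^2 - 3*d + 18) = (d + 2)^2*(d^2 - 6*d + 9) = (d - 3)*(d + 2)^2*(d - 3)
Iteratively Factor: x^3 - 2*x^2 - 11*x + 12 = (x - 1)*(x^2 - x - 12) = (x - 4)*(x - 1)*(x + 3)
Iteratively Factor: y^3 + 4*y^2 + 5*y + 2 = (y + 1)*(y^2 + 3*y + 2) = (y + 1)*(y + 2)*(y + 1)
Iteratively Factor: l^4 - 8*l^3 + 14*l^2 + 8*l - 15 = (l - 3)*(l^3 - 5*l^2 - l + 5) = (l - 3)*(l - 1)*(l^2 - 4*l - 5) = (l - 3)*(l - 1)*(l + 1)*(l - 5)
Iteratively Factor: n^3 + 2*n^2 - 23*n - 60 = (n - 5)*(n^2 + 7*n + 12) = (n - 5)*(n + 3)*(n + 4)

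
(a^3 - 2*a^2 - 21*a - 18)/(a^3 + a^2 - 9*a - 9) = (a - 6)/(a - 3)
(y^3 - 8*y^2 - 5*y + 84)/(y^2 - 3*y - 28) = (y^2 - y - 12)/(y + 4)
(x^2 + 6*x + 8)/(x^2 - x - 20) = (x + 2)/(x - 5)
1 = 1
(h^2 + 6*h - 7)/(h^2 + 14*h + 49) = (h - 1)/(h + 7)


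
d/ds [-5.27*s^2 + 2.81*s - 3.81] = 2.81 - 10.54*s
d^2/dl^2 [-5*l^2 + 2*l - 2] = -10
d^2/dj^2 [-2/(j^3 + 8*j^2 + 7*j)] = 4*(j*(3*j + 8)*(j^2 + 8*j + 7) - (3*j^2 + 16*j + 7)^2)/(j^3*(j^2 + 8*j + 7)^3)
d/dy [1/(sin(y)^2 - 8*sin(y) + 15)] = 2*(4 - sin(y))*cos(y)/(sin(y)^2 - 8*sin(y) + 15)^2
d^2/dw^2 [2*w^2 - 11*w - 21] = 4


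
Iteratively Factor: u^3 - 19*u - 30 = (u + 2)*(u^2 - 2*u - 15) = (u - 5)*(u + 2)*(u + 3)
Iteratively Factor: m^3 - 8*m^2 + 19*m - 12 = (m - 4)*(m^2 - 4*m + 3) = (m - 4)*(m - 3)*(m - 1)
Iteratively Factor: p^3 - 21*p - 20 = (p + 4)*(p^2 - 4*p - 5) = (p - 5)*(p + 4)*(p + 1)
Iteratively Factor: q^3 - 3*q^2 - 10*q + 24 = (q - 2)*(q^2 - q - 12) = (q - 2)*(q + 3)*(q - 4)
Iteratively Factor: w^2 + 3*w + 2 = (w + 2)*(w + 1)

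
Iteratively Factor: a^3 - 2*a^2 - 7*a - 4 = (a + 1)*(a^2 - 3*a - 4) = (a + 1)^2*(a - 4)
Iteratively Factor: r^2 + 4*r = (r)*(r + 4)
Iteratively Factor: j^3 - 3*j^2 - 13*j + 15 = (j - 1)*(j^2 - 2*j - 15) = (j - 1)*(j + 3)*(j - 5)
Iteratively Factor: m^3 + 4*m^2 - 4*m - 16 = (m + 2)*(m^2 + 2*m - 8) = (m - 2)*(m + 2)*(m + 4)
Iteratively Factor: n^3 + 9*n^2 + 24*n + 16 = (n + 4)*(n^2 + 5*n + 4) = (n + 4)^2*(n + 1)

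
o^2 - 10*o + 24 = (o - 6)*(o - 4)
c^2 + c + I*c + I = (c + 1)*(c + I)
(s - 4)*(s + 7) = s^2 + 3*s - 28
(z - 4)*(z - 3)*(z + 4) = z^3 - 3*z^2 - 16*z + 48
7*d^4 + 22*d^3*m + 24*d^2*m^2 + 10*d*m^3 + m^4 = (d + m)^3*(7*d + m)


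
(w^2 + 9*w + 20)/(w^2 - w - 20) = (w + 5)/(w - 5)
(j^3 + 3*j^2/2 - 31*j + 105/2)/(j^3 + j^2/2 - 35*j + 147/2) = (2*j - 5)/(2*j - 7)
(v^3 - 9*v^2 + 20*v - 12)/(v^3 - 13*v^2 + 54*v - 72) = (v^2 - 3*v + 2)/(v^2 - 7*v + 12)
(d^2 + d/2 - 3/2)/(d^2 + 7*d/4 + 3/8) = 4*(d - 1)/(4*d + 1)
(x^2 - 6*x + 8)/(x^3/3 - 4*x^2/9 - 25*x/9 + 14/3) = 9*(x - 4)/(3*x^2 + 2*x - 21)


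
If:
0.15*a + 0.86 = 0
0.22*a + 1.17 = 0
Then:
No Solution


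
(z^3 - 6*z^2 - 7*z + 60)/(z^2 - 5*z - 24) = (z^2 - 9*z + 20)/(z - 8)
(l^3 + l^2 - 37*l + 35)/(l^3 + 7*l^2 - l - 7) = (l - 5)/(l + 1)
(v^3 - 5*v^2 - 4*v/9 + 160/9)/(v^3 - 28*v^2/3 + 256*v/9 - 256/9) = (3*v + 5)/(3*v - 8)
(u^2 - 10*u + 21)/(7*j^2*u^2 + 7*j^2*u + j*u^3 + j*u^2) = (u^2 - 10*u + 21)/(j*u*(7*j*u + 7*j + u^2 + u))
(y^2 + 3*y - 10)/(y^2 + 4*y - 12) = (y + 5)/(y + 6)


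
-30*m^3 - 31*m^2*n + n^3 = (-6*m + n)*(m + n)*(5*m + n)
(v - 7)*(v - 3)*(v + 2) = v^3 - 8*v^2 + v + 42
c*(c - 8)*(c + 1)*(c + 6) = c^4 - c^3 - 50*c^2 - 48*c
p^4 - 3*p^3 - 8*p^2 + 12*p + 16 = (p - 4)*(p - 2)*(p + 1)*(p + 2)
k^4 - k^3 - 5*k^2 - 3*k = k*(k - 3)*(k + 1)^2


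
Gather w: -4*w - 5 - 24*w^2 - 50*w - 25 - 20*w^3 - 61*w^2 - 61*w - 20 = -20*w^3 - 85*w^2 - 115*w - 50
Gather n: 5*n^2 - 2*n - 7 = 5*n^2 - 2*n - 7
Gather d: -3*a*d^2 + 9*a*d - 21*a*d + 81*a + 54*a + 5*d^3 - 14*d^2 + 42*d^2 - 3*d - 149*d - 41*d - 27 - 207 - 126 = 135*a + 5*d^3 + d^2*(28 - 3*a) + d*(-12*a - 193) - 360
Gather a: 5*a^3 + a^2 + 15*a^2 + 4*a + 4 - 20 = 5*a^3 + 16*a^2 + 4*a - 16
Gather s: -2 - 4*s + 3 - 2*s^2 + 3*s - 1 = -2*s^2 - s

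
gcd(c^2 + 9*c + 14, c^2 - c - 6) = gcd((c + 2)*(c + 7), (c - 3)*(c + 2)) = c + 2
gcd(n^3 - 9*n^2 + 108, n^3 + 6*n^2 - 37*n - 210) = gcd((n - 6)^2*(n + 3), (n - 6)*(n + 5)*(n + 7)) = n - 6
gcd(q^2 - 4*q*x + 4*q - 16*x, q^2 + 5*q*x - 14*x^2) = 1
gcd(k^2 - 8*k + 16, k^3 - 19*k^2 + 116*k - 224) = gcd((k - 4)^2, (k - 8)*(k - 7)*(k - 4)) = k - 4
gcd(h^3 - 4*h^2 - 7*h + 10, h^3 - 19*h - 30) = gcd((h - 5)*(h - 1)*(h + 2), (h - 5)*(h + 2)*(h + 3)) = h^2 - 3*h - 10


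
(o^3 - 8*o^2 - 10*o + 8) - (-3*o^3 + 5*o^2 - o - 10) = 4*o^3 - 13*o^2 - 9*o + 18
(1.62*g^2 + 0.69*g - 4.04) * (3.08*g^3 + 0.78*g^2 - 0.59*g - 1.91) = 4.9896*g^5 + 3.3888*g^4 - 12.8608*g^3 - 6.6525*g^2 + 1.0657*g + 7.7164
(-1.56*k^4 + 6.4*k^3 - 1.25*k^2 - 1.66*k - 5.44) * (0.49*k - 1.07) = -0.7644*k^5 + 4.8052*k^4 - 7.4605*k^3 + 0.5241*k^2 - 0.8894*k + 5.8208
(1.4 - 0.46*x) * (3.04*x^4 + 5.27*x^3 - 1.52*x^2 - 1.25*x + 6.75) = -1.3984*x^5 + 1.8318*x^4 + 8.0772*x^3 - 1.553*x^2 - 4.855*x + 9.45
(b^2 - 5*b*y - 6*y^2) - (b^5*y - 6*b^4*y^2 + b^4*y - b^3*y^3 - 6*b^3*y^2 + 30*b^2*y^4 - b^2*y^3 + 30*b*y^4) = -b^5*y + 6*b^4*y^2 - b^4*y + b^3*y^3 + 6*b^3*y^2 - 30*b^2*y^4 + b^2*y^3 + b^2 - 30*b*y^4 - 5*b*y - 6*y^2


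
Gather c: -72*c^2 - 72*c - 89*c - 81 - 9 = -72*c^2 - 161*c - 90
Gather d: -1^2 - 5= -6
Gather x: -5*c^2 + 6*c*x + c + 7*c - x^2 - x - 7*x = -5*c^2 + 8*c - x^2 + x*(6*c - 8)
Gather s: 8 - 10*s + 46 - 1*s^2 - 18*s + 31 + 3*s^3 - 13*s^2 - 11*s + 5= 3*s^3 - 14*s^2 - 39*s + 90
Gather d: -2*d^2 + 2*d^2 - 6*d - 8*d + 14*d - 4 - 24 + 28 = 0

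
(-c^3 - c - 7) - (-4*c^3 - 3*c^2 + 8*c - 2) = 3*c^3 + 3*c^2 - 9*c - 5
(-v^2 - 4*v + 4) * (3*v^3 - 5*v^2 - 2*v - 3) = -3*v^5 - 7*v^4 + 34*v^3 - 9*v^2 + 4*v - 12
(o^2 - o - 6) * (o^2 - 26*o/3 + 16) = o^4 - 29*o^3/3 + 56*o^2/3 + 36*o - 96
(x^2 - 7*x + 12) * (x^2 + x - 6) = x^4 - 6*x^3 - x^2 + 54*x - 72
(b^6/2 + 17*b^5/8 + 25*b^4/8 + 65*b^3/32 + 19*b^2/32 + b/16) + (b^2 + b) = b^6/2 + 17*b^5/8 + 25*b^4/8 + 65*b^3/32 + 51*b^2/32 + 17*b/16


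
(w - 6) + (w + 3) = 2*w - 3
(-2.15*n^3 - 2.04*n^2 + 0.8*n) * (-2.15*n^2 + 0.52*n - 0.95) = 4.6225*n^5 + 3.268*n^4 - 0.7383*n^3 + 2.354*n^2 - 0.76*n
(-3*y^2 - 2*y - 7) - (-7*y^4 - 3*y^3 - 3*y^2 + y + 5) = 7*y^4 + 3*y^3 - 3*y - 12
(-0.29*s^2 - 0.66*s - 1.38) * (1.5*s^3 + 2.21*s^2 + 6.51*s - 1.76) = -0.435*s^5 - 1.6309*s^4 - 5.4165*s^3 - 6.836*s^2 - 7.8222*s + 2.4288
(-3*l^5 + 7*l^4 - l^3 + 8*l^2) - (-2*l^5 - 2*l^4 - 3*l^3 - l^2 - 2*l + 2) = -l^5 + 9*l^4 + 2*l^3 + 9*l^2 + 2*l - 2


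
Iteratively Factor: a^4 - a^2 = (a - 1)*(a^3 + a^2) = a*(a - 1)*(a^2 + a) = a*(a - 1)*(a + 1)*(a)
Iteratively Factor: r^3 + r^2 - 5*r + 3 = (r - 1)*(r^2 + 2*r - 3) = (r - 1)^2*(r + 3)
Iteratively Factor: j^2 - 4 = (j - 2)*(j + 2)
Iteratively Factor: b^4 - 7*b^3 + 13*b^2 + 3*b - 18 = (b - 3)*(b^3 - 4*b^2 + b + 6) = (b - 3)^2*(b^2 - b - 2) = (b - 3)^2*(b - 2)*(b + 1)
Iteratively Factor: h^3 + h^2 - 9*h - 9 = (h + 3)*(h^2 - 2*h - 3) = (h - 3)*(h + 3)*(h + 1)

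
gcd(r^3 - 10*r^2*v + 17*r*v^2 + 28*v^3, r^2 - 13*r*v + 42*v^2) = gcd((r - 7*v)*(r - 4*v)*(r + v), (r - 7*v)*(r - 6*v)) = r - 7*v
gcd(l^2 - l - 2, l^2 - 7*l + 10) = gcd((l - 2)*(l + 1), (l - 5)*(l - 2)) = l - 2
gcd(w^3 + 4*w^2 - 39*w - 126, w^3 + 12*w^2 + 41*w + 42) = w^2 + 10*w + 21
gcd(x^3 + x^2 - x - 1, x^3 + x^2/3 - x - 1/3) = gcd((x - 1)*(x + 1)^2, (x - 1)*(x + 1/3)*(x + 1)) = x^2 - 1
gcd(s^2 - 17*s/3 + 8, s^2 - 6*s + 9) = s - 3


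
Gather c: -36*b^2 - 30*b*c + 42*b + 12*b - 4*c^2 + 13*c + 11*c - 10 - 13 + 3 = -36*b^2 + 54*b - 4*c^2 + c*(24 - 30*b) - 20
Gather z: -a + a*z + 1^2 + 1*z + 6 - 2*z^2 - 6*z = -a - 2*z^2 + z*(a - 5) + 7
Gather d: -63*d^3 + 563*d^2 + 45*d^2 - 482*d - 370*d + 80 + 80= -63*d^3 + 608*d^2 - 852*d + 160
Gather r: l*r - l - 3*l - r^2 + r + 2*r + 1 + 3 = -4*l - r^2 + r*(l + 3) + 4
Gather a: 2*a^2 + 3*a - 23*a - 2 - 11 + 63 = 2*a^2 - 20*a + 50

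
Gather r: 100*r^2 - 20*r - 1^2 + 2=100*r^2 - 20*r + 1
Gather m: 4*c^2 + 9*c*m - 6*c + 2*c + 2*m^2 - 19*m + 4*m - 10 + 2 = 4*c^2 - 4*c + 2*m^2 + m*(9*c - 15) - 8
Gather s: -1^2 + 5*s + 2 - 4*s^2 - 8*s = -4*s^2 - 3*s + 1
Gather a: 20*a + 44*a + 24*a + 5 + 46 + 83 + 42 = 88*a + 176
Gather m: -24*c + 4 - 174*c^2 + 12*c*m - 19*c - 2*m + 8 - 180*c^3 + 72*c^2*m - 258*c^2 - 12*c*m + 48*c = -180*c^3 - 432*c^2 + 5*c + m*(72*c^2 - 2) + 12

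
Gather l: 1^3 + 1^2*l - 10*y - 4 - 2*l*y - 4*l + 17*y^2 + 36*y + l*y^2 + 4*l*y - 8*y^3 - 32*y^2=l*(y^2 + 2*y - 3) - 8*y^3 - 15*y^2 + 26*y - 3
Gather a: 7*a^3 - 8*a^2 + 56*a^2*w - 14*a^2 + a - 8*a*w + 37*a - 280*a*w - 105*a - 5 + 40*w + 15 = 7*a^3 + a^2*(56*w - 22) + a*(-288*w - 67) + 40*w + 10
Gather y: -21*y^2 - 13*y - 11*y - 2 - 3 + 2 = -21*y^2 - 24*y - 3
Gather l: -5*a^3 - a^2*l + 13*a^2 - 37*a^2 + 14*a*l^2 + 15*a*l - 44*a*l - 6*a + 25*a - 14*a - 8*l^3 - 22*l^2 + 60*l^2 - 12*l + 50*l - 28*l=-5*a^3 - 24*a^2 + 5*a - 8*l^3 + l^2*(14*a + 38) + l*(-a^2 - 29*a + 10)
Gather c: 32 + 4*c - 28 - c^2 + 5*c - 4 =-c^2 + 9*c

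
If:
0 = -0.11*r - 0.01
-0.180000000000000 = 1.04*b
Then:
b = -0.17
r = -0.09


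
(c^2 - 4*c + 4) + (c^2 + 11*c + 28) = 2*c^2 + 7*c + 32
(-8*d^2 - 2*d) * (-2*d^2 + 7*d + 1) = 16*d^4 - 52*d^3 - 22*d^2 - 2*d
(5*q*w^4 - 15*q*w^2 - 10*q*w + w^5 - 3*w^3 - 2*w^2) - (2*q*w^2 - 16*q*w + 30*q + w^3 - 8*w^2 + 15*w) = 5*q*w^4 - 17*q*w^2 + 6*q*w - 30*q + w^5 - 4*w^3 + 6*w^2 - 15*w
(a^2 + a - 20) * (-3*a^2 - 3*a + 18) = -3*a^4 - 6*a^3 + 75*a^2 + 78*a - 360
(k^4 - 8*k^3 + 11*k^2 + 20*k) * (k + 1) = k^5 - 7*k^4 + 3*k^3 + 31*k^2 + 20*k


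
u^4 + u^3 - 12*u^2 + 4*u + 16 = (u - 2)^2*(u + 1)*(u + 4)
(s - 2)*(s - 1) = s^2 - 3*s + 2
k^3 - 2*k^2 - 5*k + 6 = (k - 3)*(k - 1)*(k + 2)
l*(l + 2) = l^2 + 2*l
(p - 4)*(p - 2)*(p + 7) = p^3 + p^2 - 34*p + 56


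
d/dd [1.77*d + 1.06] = 1.77000000000000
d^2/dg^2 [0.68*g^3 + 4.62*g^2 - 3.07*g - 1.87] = 4.08*g + 9.24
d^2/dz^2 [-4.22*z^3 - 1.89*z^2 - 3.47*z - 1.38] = -25.32*z - 3.78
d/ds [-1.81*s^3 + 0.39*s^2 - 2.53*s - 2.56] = -5.43*s^2 + 0.78*s - 2.53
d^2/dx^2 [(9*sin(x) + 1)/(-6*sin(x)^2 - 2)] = 3*(27*sin(x)^5 + 12*sin(x)^4 - 108*sin(x)^3 - 22*sin(x)^2 + 57*sin(x) + 2)/(2*(3*sin(x)^2 + 1)^3)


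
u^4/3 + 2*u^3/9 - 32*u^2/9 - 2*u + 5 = (u/3 + 1)*(u - 3)*(u - 1)*(u + 5/3)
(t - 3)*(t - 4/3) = t^2 - 13*t/3 + 4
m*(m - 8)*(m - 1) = m^3 - 9*m^2 + 8*m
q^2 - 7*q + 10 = (q - 5)*(q - 2)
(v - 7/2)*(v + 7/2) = v^2 - 49/4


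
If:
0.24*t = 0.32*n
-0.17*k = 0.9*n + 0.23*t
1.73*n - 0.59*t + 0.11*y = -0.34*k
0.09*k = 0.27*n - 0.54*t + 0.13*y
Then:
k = 0.00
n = 0.00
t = 0.00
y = 0.00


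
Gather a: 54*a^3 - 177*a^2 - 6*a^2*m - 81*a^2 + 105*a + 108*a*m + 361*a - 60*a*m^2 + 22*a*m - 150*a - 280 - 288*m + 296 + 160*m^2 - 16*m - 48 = 54*a^3 + a^2*(-6*m - 258) + a*(-60*m^2 + 130*m + 316) + 160*m^2 - 304*m - 32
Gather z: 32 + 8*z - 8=8*z + 24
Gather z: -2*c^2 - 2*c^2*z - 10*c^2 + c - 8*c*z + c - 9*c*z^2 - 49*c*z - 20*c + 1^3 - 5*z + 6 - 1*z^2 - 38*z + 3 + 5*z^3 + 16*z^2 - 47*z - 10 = -12*c^2 - 18*c + 5*z^3 + z^2*(15 - 9*c) + z*(-2*c^2 - 57*c - 90)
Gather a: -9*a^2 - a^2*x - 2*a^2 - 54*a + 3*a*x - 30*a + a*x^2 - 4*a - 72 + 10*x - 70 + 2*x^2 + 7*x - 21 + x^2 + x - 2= a^2*(-x - 11) + a*(x^2 + 3*x - 88) + 3*x^2 + 18*x - 165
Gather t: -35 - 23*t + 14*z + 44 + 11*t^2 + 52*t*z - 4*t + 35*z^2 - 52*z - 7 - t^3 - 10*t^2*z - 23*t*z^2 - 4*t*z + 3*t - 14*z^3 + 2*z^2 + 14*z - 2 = -t^3 + t^2*(11 - 10*z) + t*(-23*z^2 + 48*z - 24) - 14*z^3 + 37*z^2 - 24*z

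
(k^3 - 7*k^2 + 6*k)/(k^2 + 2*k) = (k^2 - 7*k + 6)/(k + 2)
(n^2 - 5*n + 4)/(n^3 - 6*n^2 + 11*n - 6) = (n - 4)/(n^2 - 5*n + 6)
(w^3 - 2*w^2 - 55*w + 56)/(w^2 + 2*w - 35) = (w^2 - 9*w + 8)/(w - 5)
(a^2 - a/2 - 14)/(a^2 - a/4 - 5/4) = 2*(-2*a^2 + a + 28)/(-4*a^2 + a + 5)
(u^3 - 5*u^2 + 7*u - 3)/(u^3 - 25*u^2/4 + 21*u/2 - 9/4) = 4*(u^2 - 2*u + 1)/(4*u^2 - 13*u + 3)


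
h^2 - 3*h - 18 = (h - 6)*(h + 3)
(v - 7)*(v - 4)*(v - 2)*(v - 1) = v^4 - 14*v^3 + 63*v^2 - 106*v + 56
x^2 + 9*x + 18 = (x + 3)*(x + 6)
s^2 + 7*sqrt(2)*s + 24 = (s + 3*sqrt(2))*(s + 4*sqrt(2))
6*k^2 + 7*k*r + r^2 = (k + r)*(6*k + r)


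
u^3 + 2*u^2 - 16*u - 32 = (u - 4)*(u + 2)*(u + 4)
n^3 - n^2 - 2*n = n*(n - 2)*(n + 1)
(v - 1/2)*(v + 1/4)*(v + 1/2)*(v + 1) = v^4 + 5*v^3/4 - 5*v/16 - 1/16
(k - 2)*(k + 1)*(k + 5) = k^3 + 4*k^2 - 7*k - 10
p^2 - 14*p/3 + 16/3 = (p - 8/3)*(p - 2)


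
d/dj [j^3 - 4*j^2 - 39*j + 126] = 3*j^2 - 8*j - 39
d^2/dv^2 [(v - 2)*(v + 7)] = 2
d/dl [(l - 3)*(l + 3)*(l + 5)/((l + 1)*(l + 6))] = (l^4 + 14*l^3 + 62*l^2 + 150*l + 261)/(l^4 + 14*l^3 + 61*l^2 + 84*l + 36)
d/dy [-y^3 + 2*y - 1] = 2 - 3*y^2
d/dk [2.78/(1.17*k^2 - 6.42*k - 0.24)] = (17.8476 - 6.5052*k)/(-1.17*k^2 + 6.42*k + 0.24)^2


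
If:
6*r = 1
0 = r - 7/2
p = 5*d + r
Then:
No Solution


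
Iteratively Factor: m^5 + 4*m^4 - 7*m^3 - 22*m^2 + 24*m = (m - 2)*(m^4 + 6*m^3 + 5*m^2 - 12*m) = (m - 2)*(m + 3)*(m^3 + 3*m^2 - 4*m) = (m - 2)*(m - 1)*(m + 3)*(m^2 + 4*m) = (m - 2)*(m - 1)*(m + 3)*(m + 4)*(m)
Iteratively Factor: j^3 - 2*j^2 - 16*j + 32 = (j - 4)*(j^2 + 2*j - 8) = (j - 4)*(j + 4)*(j - 2)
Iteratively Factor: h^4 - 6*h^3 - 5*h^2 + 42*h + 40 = (h + 1)*(h^3 - 7*h^2 + 2*h + 40) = (h + 1)*(h + 2)*(h^2 - 9*h + 20) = (h - 5)*(h + 1)*(h + 2)*(h - 4)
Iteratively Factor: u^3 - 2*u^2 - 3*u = (u - 3)*(u^2 + u) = (u - 3)*(u + 1)*(u)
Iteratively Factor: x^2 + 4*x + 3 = (x + 3)*(x + 1)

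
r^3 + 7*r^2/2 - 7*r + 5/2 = (r - 1)*(r - 1/2)*(r + 5)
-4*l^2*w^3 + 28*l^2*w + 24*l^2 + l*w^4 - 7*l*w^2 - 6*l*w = (-4*l + w)*(w - 3)*(w + 2)*(l*w + l)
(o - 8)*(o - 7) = o^2 - 15*o + 56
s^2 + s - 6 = (s - 2)*(s + 3)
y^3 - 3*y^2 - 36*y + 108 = (y - 6)*(y - 3)*(y + 6)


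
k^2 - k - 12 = (k - 4)*(k + 3)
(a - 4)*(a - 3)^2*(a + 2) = a^4 - 8*a^3 + 13*a^2 + 30*a - 72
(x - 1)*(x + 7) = x^2 + 6*x - 7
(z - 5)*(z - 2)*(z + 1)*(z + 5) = z^4 - z^3 - 27*z^2 + 25*z + 50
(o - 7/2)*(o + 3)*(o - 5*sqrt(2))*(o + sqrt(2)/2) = o^4 - 9*sqrt(2)*o^3/2 - o^3/2 - 31*o^2/2 + 9*sqrt(2)*o^2/4 + 5*o/2 + 189*sqrt(2)*o/4 + 105/2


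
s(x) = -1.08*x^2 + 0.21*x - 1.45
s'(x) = 0.21 - 2.16*x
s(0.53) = -1.64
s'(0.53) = -0.93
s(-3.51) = -15.49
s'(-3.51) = 7.79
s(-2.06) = -6.47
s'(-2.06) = 4.66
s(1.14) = -2.61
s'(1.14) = -2.25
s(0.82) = -2.00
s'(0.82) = -1.56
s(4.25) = -20.06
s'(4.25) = -8.97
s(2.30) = -6.68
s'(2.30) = -4.76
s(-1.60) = -4.55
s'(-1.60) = 3.67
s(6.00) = -39.07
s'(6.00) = -12.75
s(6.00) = -39.07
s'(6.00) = -12.75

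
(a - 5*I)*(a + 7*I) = a^2 + 2*I*a + 35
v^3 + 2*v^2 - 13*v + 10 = (v - 2)*(v - 1)*(v + 5)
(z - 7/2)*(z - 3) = z^2 - 13*z/2 + 21/2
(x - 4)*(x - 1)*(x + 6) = x^3 + x^2 - 26*x + 24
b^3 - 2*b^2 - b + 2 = (b - 2)*(b - 1)*(b + 1)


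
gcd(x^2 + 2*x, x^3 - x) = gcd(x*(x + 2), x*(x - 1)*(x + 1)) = x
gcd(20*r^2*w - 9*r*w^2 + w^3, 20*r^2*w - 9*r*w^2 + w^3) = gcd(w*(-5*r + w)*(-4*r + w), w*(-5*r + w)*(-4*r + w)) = 20*r^2*w - 9*r*w^2 + w^3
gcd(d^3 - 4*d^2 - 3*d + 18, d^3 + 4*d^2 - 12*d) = 1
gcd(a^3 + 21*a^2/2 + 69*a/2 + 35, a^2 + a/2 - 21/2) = a + 7/2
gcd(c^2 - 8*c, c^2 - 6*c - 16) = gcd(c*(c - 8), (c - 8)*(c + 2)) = c - 8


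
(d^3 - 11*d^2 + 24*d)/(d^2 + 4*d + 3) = d*(d^2 - 11*d + 24)/(d^2 + 4*d + 3)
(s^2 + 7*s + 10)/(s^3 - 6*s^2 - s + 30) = (s + 5)/(s^2 - 8*s + 15)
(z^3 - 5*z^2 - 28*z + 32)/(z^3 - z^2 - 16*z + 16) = (z - 8)/(z - 4)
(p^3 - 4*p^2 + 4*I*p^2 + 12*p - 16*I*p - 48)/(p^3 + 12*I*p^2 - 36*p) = (p^2 - 2*p*(2 + I) + 8*I)/(p*(p + 6*I))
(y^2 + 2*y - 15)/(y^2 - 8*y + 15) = (y + 5)/(y - 5)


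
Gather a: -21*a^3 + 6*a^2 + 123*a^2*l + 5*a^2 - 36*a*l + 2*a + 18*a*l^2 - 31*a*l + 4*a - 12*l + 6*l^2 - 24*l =-21*a^3 + a^2*(123*l + 11) + a*(18*l^2 - 67*l + 6) + 6*l^2 - 36*l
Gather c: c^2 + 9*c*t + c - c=c^2 + 9*c*t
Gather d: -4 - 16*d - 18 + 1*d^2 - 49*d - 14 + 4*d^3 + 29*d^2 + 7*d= 4*d^3 + 30*d^2 - 58*d - 36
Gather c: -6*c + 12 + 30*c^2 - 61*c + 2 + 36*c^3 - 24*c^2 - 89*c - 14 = 36*c^3 + 6*c^2 - 156*c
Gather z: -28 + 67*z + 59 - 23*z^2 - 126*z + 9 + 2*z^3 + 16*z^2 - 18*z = 2*z^3 - 7*z^2 - 77*z + 40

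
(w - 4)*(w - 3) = w^2 - 7*w + 12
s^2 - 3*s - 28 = (s - 7)*(s + 4)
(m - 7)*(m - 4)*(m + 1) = m^3 - 10*m^2 + 17*m + 28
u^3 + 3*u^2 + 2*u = u*(u + 1)*(u + 2)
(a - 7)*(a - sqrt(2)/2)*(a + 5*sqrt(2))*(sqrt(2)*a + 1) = sqrt(2)*a^4 - 7*sqrt(2)*a^3 + 10*a^3 - 70*a^2 - sqrt(2)*a^2/2 - 5*a + 7*sqrt(2)*a/2 + 35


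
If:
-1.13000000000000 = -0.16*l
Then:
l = 7.06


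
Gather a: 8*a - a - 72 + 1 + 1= 7*a - 70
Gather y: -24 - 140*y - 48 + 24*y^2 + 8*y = 24*y^2 - 132*y - 72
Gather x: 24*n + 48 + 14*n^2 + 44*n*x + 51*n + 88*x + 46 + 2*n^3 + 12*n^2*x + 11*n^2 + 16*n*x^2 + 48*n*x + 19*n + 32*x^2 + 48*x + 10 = 2*n^3 + 25*n^2 + 94*n + x^2*(16*n + 32) + x*(12*n^2 + 92*n + 136) + 104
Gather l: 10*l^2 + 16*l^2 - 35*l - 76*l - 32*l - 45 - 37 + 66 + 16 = 26*l^2 - 143*l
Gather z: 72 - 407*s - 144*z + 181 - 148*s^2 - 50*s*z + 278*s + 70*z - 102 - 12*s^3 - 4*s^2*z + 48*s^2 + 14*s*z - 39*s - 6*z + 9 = -12*s^3 - 100*s^2 - 168*s + z*(-4*s^2 - 36*s - 80) + 160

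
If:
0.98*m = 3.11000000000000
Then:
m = 3.17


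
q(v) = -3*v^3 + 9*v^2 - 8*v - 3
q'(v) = -9*v^2 + 18*v - 8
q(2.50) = -13.62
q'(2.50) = -19.25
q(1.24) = -4.80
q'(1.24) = 0.48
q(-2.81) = 157.11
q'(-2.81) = -129.64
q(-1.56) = 42.77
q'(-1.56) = -57.98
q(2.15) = -8.41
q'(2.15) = -10.90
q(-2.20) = 90.10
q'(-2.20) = -91.16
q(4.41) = -120.55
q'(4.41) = -103.65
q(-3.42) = 249.63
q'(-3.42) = -174.83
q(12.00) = -3987.00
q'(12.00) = -1088.00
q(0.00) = -3.00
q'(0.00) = -8.00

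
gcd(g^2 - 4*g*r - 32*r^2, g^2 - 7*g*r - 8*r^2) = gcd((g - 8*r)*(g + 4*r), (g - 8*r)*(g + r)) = -g + 8*r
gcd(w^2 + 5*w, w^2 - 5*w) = w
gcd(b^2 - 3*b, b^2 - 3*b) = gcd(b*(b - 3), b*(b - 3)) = b^2 - 3*b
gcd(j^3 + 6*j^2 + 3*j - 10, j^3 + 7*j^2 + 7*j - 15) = j^2 + 4*j - 5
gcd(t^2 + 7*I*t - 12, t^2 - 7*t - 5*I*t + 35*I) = 1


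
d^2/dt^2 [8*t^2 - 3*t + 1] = 16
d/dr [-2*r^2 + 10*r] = 10 - 4*r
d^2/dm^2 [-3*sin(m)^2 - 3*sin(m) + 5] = 3*sin(m) - 6*cos(2*m)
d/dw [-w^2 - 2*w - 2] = -2*w - 2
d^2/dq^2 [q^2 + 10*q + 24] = 2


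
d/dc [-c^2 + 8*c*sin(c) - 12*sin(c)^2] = 8*c*cos(c) - 2*c + 8*sin(c) - 12*sin(2*c)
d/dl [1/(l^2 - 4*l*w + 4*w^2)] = 2*(-l + 2*w)/(l^2 - 4*l*w + 4*w^2)^2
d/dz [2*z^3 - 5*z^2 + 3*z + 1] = 6*z^2 - 10*z + 3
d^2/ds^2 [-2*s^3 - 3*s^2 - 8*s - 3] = -12*s - 6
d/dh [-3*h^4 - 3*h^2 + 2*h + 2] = -12*h^3 - 6*h + 2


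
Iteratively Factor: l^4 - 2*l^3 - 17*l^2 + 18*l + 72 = (l + 3)*(l^3 - 5*l^2 - 2*l + 24) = (l + 2)*(l + 3)*(l^2 - 7*l + 12) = (l - 3)*(l + 2)*(l + 3)*(l - 4)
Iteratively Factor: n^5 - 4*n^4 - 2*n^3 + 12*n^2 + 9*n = (n + 1)*(n^4 - 5*n^3 + 3*n^2 + 9*n) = (n - 3)*(n + 1)*(n^3 - 2*n^2 - 3*n) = (n - 3)*(n + 1)^2*(n^2 - 3*n) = (n - 3)^2*(n + 1)^2*(n)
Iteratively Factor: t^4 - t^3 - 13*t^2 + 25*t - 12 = (t + 4)*(t^3 - 5*t^2 + 7*t - 3) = (t - 1)*(t + 4)*(t^2 - 4*t + 3) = (t - 3)*(t - 1)*(t + 4)*(t - 1)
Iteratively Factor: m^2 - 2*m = (m)*(m - 2)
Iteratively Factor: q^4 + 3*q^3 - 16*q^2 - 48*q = (q - 4)*(q^3 + 7*q^2 + 12*q) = (q - 4)*(q + 3)*(q^2 + 4*q) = q*(q - 4)*(q + 3)*(q + 4)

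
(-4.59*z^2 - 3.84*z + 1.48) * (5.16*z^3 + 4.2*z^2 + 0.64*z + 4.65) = -23.6844*z^5 - 39.0924*z^4 - 11.4288*z^3 - 17.5851*z^2 - 16.9088*z + 6.882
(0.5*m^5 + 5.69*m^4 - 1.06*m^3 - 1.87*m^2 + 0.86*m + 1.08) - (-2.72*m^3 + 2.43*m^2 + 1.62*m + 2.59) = 0.5*m^5 + 5.69*m^4 + 1.66*m^3 - 4.3*m^2 - 0.76*m - 1.51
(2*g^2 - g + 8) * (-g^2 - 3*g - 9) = -2*g^4 - 5*g^3 - 23*g^2 - 15*g - 72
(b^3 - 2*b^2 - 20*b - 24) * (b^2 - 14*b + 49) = b^5 - 16*b^4 + 57*b^3 + 158*b^2 - 644*b - 1176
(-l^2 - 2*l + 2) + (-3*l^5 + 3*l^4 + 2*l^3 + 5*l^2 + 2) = -3*l^5 + 3*l^4 + 2*l^3 + 4*l^2 - 2*l + 4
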